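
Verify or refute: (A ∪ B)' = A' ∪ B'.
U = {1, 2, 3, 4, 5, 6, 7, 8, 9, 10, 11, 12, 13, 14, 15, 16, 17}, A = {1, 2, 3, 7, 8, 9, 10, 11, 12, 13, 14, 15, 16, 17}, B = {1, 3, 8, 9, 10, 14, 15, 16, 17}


LHS: A ∪ B = {1, 2, 3, 7, 8, 9, 10, 11, 12, 13, 14, 15, 16, 17}
(A ∪ B)' = U \ (A ∪ B) = {4, 5, 6}
A' = {4, 5, 6}, B' = {2, 4, 5, 6, 7, 11, 12, 13}
Claimed RHS: A' ∪ B' = {2, 4, 5, 6, 7, 11, 12, 13}
Identity is INVALID: LHS = {4, 5, 6} but the RHS claimed here equals {2, 4, 5, 6, 7, 11, 12, 13}. The correct form is (A ∪ B)' = A' ∩ B'.

Identity is invalid: (A ∪ B)' = {4, 5, 6} but A' ∪ B' = {2, 4, 5, 6, 7, 11, 12, 13}. The correct De Morgan law is (A ∪ B)' = A' ∩ B'.


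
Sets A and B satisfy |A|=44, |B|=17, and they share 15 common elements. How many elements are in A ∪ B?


|A ∪ B| = |A| + |B| - |A ∩ B|
= 44 + 17 - 15
= 46

|A ∪ B| = 46


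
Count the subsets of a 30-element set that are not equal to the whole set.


Total subsets = 2^n = 2^30 = 1073741824
Proper subsets exclude the set itself: 2^n - 1
= 1073741824 - 1
= 1073741823

Number of proper subsets = 1073741823


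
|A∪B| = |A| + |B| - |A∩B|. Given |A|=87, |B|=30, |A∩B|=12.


|A ∪ B| = |A| + |B| - |A ∩ B|
= 87 + 30 - 12
= 105

|A ∪ B| = 105


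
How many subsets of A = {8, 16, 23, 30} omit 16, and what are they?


A subset of A that omits 16 is a subset of A \ {16}, so there are 2^(n-1) = 2^3 = 8 of them.
Subsets excluding 16: ∅, {8}, {23}, {30}, {8, 23}, {8, 30}, {23, 30}, {8, 23, 30}

Subsets excluding 16 (8 total): ∅, {8}, {23}, {30}, {8, 23}, {8, 30}, {23, 30}, {8, 23, 30}


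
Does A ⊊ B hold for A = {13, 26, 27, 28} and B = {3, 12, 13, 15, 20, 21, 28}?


A ⊂ B requires: A ⊆ B AND A ≠ B.
A ⊆ B? No
A ⊄ B, so A is not a proper subset.

No, A is not a proper subset of B


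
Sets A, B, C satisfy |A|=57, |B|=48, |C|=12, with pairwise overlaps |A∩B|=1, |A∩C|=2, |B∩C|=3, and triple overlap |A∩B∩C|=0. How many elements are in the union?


|A∪B∪C| = |A|+|B|+|C| - |A∩B|-|A∩C|-|B∩C| + |A∩B∩C|
= 57+48+12 - 1-2-3 + 0
= 117 - 6 + 0
= 111

|A ∪ B ∪ C| = 111


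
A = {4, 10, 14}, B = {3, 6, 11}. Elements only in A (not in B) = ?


A = {4, 10, 14}
B = {3, 6, 11}
Region: only in A (not in B)
Elements: {4, 10, 14}

Elements only in A (not in B): {4, 10, 14}


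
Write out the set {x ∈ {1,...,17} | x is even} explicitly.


Checking each candidate:
Condition: even numbers in {1,...,17}
Result = {2, 4, 6, 8, 10, 12, 14, 16}

{2, 4, 6, 8, 10, 12, 14, 16}


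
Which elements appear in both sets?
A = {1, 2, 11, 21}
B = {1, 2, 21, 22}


A ∩ B = elements in both A and B
A = {1, 2, 11, 21}
B = {1, 2, 21, 22}
A ∩ B = {1, 2, 21}

A ∩ B = {1, 2, 21}


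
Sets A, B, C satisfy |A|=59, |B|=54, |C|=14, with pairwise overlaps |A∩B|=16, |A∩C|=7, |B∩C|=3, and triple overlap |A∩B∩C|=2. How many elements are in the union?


|A∪B∪C| = |A|+|B|+|C| - |A∩B|-|A∩C|-|B∩C| + |A∩B∩C|
= 59+54+14 - 16-7-3 + 2
= 127 - 26 + 2
= 103

|A ∪ B ∪ C| = 103


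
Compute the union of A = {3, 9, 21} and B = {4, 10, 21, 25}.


A ∪ B = all elements in A or B (or both)
A = {3, 9, 21}
B = {4, 10, 21, 25}
A ∪ B = {3, 4, 9, 10, 21, 25}

A ∪ B = {3, 4, 9, 10, 21, 25}


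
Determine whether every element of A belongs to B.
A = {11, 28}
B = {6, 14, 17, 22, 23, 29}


A ⊆ B means every element of A is in B.
Elements in A not in B: {11, 28}
So A ⊄ B.

No, A ⊄ B


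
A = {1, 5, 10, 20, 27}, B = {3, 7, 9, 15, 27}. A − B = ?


A \ B = elements in A but not in B
A = {1, 5, 10, 20, 27}
B = {3, 7, 9, 15, 27}
Remove from A any elements in B
A \ B = {1, 5, 10, 20}

A \ B = {1, 5, 10, 20}


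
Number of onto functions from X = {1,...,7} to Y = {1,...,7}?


n = |X| = 7, k = |Y| = 7. Surjections via inclusion-exclusion:
S(n,k) = Σ(-1)^i × C(k,i) × (k-i)^n, i=0 to k
i=0: (-1)^0×C(7,0)×7^7 = 823543
i=1: (-1)^1×C(7,1)×6^7 = -1959552
i=2: (-1)^2×C(7,2)×5^7 = 1640625
i=3: (-1)^3×C(7,3)×4^7 = -573440
i=4: (-1)^4×C(7,4)×3^7 = 76545
i=5: (-1)^5×C(7,5)×2^7 = -2688
i=6: (-1)^6×C(7,6)×1^7 = 7
i=7: (-1)^7×C(7,7)×0^7 = 0
Total = 5040

Number of surjections = 5040


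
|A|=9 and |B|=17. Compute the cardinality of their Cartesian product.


|A × B| = |A| × |B|
= 9 × 17
= 153

|A × B| = 153


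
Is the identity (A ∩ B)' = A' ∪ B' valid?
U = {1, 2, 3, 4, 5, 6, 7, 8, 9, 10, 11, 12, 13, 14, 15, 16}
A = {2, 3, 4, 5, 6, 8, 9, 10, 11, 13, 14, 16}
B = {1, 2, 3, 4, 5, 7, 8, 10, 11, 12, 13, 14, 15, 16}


LHS: A ∩ B = {2, 3, 4, 5, 8, 10, 11, 13, 14, 16}
(A ∩ B)' = U \ (A ∩ B) = {1, 6, 7, 9, 12, 15}
A' = {1, 7, 12, 15}, B' = {6, 9}
Claimed RHS: A' ∪ B' = {1, 6, 7, 9, 12, 15}
Identity is VALID: LHS = RHS = {1, 6, 7, 9, 12, 15} ✓

Identity is valid. (A ∩ B)' = A' ∪ B' = {1, 6, 7, 9, 12, 15}


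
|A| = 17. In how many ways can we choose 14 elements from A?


C(n,k) = n! / (k!(n-k)!)
C(17,14) = 17! / (14!3!)
= 680

C(17,14) = 680


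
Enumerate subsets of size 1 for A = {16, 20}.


|A| = 2, so A has C(2,1) = 2 subsets of size 1.
Enumerate by choosing 1 elements from A at a time:
{16}, {20}

1-element subsets (2 total): {16}, {20}


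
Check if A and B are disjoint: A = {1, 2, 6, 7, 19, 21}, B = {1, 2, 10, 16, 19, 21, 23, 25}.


Disjoint means A ∩ B = ∅.
A ∩ B = {1, 2, 19, 21}
A ∩ B ≠ ∅, so A and B are NOT disjoint.

No, A and B are not disjoint (A ∩ B = {1, 2, 19, 21})


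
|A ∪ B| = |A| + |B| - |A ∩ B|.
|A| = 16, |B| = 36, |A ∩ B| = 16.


|A ∪ B| = |A| + |B| - |A ∩ B|
= 16 + 36 - 16
= 36

|A ∪ B| = 36


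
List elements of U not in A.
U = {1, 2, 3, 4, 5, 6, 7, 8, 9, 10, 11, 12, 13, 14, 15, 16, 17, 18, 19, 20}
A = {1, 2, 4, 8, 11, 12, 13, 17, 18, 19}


Aᶜ = U \ A = elements in U but not in A
U = {1, 2, 3, 4, 5, 6, 7, 8, 9, 10, 11, 12, 13, 14, 15, 16, 17, 18, 19, 20}
A = {1, 2, 4, 8, 11, 12, 13, 17, 18, 19}
Aᶜ = {3, 5, 6, 7, 9, 10, 14, 15, 16, 20}

Aᶜ = {3, 5, 6, 7, 9, 10, 14, 15, 16, 20}


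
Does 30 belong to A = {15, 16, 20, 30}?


A = {15, 16, 20, 30}
Checking if 30 is in A
30 is in A → True

30 ∈ A


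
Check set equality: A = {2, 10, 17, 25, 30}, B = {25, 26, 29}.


Two sets are equal iff they have exactly the same elements.
A = {2, 10, 17, 25, 30}
B = {25, 26, 29}
Differences: {2, 10, 17, 26, 29, 30}
A ≠ B

No, A ≠ B


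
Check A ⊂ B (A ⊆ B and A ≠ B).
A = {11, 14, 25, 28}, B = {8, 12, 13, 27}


A ⊂ B requires: A ⊆ B AND A ≠ B.
A ⊆ B? No
A ⊄ B, so A is not a proper subset.

No, A is not a proper subset of B


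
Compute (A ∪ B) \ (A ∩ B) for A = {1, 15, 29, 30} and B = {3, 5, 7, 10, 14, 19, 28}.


A △ B = (A \ B) ∪ (B \ A) = elements in exactly one of A or B
A \ B = {1, 15, 29, 30}
B \ A = {3, 5, 7, 10, 14, 19, 28}
A △ B = {1, 3, 5, 7, 10, 14, 15, 19, 28, 29, 30}

A △ B = {1, 3, 5, 7, 10, 14, 15, 19, 28, 29, 30}


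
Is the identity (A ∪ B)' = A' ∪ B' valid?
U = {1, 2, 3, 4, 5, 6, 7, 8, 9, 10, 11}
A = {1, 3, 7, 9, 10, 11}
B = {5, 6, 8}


LHS: A ∪ B = {1, 3, 5, 6, 7, 8, 9, 10, 11}
(A ∪ B)' = U \ (A ∪ B) = {2, 4}
A' = {2, 4, 5, 6, 8}, B' = {1, 2, 3, 4, 7, 9, 10, 11}
Claimed RHS: A' ∪ B' = {1, 2, 3, 4, 5, 6, 7, 8, 9, 10, 11}
Identity is INVALID: LHS = {2, 4} but the RHS claimed here equals {1, 2, 3, 4, 5, 6, 7, 8, 9, 10, 11}. The correct form is (A ∪ B)' = A' ∩ B'.

Identity is invalid: (A ∪ B)' = {2, 4} but A' ∪ B' = {1, 2, 3, 4, 5, 6, 7, 8, 9, 10, 11}. The correct De Morgan law is (A ∪ B)' = A' ∩ B'.


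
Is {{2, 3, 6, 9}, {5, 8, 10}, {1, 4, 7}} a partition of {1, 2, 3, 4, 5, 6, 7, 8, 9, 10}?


A partition requires: (1) non-empty parts, (2) pairwise disjoint, (3) union = U
Parts: {2, 3, 6, 9}, {5, 8, 10}, {1, 4, 7}
Union of parts: {1, 2, 3, 4, 5, 6, 7, 8, 9, 10}
U = {1, 2, 3, 4, 5, 6, 7, 8, 9, 10}
All non-empty? True
Pairwise disjoint? True
Covers U? True

Yes, valid partition


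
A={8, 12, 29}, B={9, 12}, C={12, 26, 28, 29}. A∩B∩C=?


A ∩ B = {12}
(A ∩ B) ∩ C = {12}

A ∩ B ∩ C = {12}


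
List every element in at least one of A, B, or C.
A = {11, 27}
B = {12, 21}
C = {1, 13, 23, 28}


A ∪ B = {11, 12, 21, 27}
(A ∪ B) ∪ C = {1, 11, 12, 13, 21, 23, 27, 28}

A ∪ B ∪ C = {1, 11, 12, 13, 21, 23, 27, 28}


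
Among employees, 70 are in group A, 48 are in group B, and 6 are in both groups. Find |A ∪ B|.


|A ∪ B| = |A| + |B| - |A ∩ B|
= 70 + 48 - 6
= 112

|A ∪ B| = 112


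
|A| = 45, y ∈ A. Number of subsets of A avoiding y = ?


Subsets of A avoiding y are subsets of A \ {y}, which has 44 elements.
Count = 2^(n-1) = 2^44
= 17592186044416

Number of subsets avoiding y = 17592186044416


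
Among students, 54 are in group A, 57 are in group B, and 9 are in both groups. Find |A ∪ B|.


|A ∪ B| = |A| + |B| - |A ∩ B|
= 54 + 57 - 9
= 102

|A ∪ B| = 102


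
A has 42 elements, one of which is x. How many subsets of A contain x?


Subsets of A containing x correspond to subsets of A \ {x}, which has 41 elements.
Count = 2^(n-1) = 2^41
= 2199023255552

Number of subsets containing x = 2199023255552


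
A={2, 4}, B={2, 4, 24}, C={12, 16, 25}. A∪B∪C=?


A ∪ B = {2, 4, 24}
(A ∪ B) ∪ C = {2, 4, 12, 16, 24, 25}

A ∪ B ∪ C = {2, 4, 12, 16, 24, 25}


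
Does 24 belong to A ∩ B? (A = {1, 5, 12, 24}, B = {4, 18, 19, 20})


A = {1, 5, 12, 24}, B = {4, 18, 19, 20}
A ∩ B = elements in both A and B
A ∩ B = ∅
Checking if 24 ∈ A ∩ B
24 is not in A ∩ B → False

24 ∉ A ∩ B


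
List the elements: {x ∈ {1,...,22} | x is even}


Checking each candidate:
Condition: even numbers in {1,...,22}
Result = {2, 4, 6, 8, 10, 12, 14, 16, 18, 20, 22}

{2, 4, 6, 8, 10, 12, 14, 16, 18, 20, 22}


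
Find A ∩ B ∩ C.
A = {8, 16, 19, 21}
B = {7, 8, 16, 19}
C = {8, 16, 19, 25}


A ∩ B = {8, 16, 19}
(A ∩ B) ∩ C = {8, 16, 19}

A ∩ B ∩ C = {8, 16, 19}


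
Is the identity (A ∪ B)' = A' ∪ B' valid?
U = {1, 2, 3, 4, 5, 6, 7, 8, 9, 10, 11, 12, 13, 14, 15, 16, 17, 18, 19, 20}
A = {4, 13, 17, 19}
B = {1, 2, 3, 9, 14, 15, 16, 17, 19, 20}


LHS: A ∪ B = {1, 2, 3, 4, 9, 13, 14, 15, 16, 17, 19, 20}
(A ∪ B)' = U \ (A ∪ B) = {5, 6, 7, 8, 10, 11, 12, 18}
A' = {1, 2, 3, 5, 6, 7, 8, 9, 10, 11, 12, 14, 15, 16, 18, 20}, B' = {4, 5, 6, 7, 8, 10, 11, 12, 13, 18}
Claimed RHS: A' ∪ B' = {1, 2, 3, 4, 5, 6, 7, 8, 9, 10, 11, 12, 13, 14, 15, 16, 18, 20}
Identity is INVALID: LHS = {5, 6, 7, 8, 10, 11, 12, 18} but the RHS claimed here equals {1, 2, 3, 4, 5, 6, 7, 8, 9, 10, 11, 12, 13, 14, 15, 16, 18, 20}. The correct form is (A ∪ B)' = A' ∩ B'.

Identity is invalid: (A ∪ B)' = {5, 6, 7, 8, 10, 11, 12, 18} but A' ∪ B' = {1, 2, 3, 4, 5, 6, 7, 8, 9, 10, 11, 12, 13, 14, 15, 16, 18, 20}. The correct De Morgan law is (A ∪ B)' = A' ∩ B'.


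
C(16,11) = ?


C(n,k) = n! / (k!(n-k)!)
C(16,11) = 16! / (11!5!)
= 4368

C(16,11) = 4368


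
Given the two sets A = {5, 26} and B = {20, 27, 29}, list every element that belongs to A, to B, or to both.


A ∪ B = all elements in A or B (or both)
A = {5, 26}
B = {20, 27, 29}
A ∪ B = {5, 20, 26, 27, 29}

A ∪ B = {5, 20, 26, 27, 29}


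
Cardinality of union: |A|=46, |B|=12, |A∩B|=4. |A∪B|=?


|A ∪ B| = |A| + |B| - |A ∩ B|
= 46 + 12 - 4
= 54

|A ∪ B| = 54


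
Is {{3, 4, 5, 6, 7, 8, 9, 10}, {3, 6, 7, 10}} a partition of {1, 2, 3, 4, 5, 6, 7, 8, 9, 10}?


A partition requires: (1) non-empty parts, (2) pairwise disjoint, (3) union = U
Parts: {3, 4, 5, 6, 7, 8, 9, 10}, {3, 6, 7, 10}
Union of parts: {3, 4, 5, 6, 7, 8, 9, 10}
U = {1, 2, 3, 4, 5, 6, 7, 8, 9, 10}
All non-empty? True
Pairwise disjoint? False
Covers U? False

No, not a valid partition


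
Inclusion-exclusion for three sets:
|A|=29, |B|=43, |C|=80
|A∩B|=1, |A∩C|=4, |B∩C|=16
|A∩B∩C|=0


|A∪B∪C| = |A|+|B|+|C| - |A∩B|-|A∩C|-|B∩C| + |A∩B∩C|
= 29+43+80 - 1-4-16 + 0
= 152 - 21 + 0
= 131

|A ∪ B ∪ C| = 131


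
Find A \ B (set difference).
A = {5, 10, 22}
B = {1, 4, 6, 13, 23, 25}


A \ B = elements in A but not in B
A = {5, 10, 22}
B = {1, 4, 6, 13, 23, 25}
Remove from A any elements in B
A \ B = {5, 10, 22}

A \ B = {5, 10, 22}


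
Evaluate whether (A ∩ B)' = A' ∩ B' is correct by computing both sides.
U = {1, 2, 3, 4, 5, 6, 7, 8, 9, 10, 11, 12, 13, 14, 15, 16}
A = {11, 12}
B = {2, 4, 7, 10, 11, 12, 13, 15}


LHS: A ∩ B = {11, 12}
(A ∩ B)' = U \ (A ∩ B) = {1, 2, 3, 4, 5, 6, 7, 8, 9, 10, 13, 14, 15, 16}
A' = {1, 2, 3, 4, 5, 6, 7, 8, 9, 10, 13, 14, 15, 16}, B' = {1, 3, 5, 6, 8, 9, 14, 16}
Claimed RHS: A' ∩ B' = {1, 3, 5, 6, 8, 9, 14, 16}
Identity is INVALID: LHS = {1, 2, 3, 4, 5, 6, 7, 8, 9, 10, 13, 14, 15, 16} but the RHS claimed here equals {1, 3, 5, 6, 8, 9, 14, 16}. The correct form is (A ∩ B)' = A' ∪ B'.

Identity is invalid: (A ∩ B)' = {1, 2, 3, 4, 5, 6, 7, 8, 9, 10, 13, 14, 15, 16} but A' ∩ B' = {1, 3, 5, 6, 8, 9, 14, 16}. The correct De Morgan law is (A ∩ B)' = A' ∪ B'.


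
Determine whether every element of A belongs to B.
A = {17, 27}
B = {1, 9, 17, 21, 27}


A ⊆ B means every element of A is in B.
All elements of A are in B.
So A ⊆ B.

Yes, A ⊆ B


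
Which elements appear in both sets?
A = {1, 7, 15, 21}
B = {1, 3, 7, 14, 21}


A ∩ B = elements in both A and B
A = {1, 7, 15, 21}
B = {1, 3, 7, 14, 21}
A ∩ B = {1, 7, 21}

A ∩ B = {1, 7, 21}


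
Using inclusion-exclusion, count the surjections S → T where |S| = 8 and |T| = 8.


n = |S| = 8, k = |T| = 8. Surjections via inclusion-exclusion:
S(n,k) = Σ(-1)^i × C(k,i) × (k-i)^n, i=0 to k
i=0: (-1)^0×C(8,0)×8^8 = 16777216
i=1: (-1)^1×C(8,1)×7^8 = -46118408
i=2: (-1)^2×C(8,2)×6^8 = 47029248
i=3: (-1)^3×C(8,3)×5^8 = -21875000
i=4: (-1)^4×C(8,4)×4^8 = 4587520
i=5: (-1)^5×C(8,5)×3^8 = -367416
i=6: (-1)^6×C(8,6)×2^8 = 7168
i=7: (-1)^7×C(8,7)×1^8 = -8
i=8: (-1)^8×C(8,8)×0^8 = 0
Total = 40320

Number of surjections = 40320


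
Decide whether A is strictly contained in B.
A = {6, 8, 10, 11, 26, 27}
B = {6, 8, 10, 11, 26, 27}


A ⊂ B requires: A ⊆ B AND A ≠ B.
A ⊆ B? Yes
A = B? Yes
A = B, so A is not a PROPER subset.

No, A is not a proper subset of B


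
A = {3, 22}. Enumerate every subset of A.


|A| = 2, so |P(A)| = 2^2 = 4
Enumerate subsets by cardinality (0 to 2):
∅, {3}, {22}, {3, 22}

P(A) has 4 subsets: ∅, {3}, {22}, {3, 22}


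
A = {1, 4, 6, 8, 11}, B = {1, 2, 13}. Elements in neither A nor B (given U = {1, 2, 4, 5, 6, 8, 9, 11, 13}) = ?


A = {1, 4, 6, 8, 11}
B = {1, 2, 13}
Region: in neither A nor B (given U = {1, 2, 4, 5, 6, 8, 9, 11, 13})
Elements: {5, 9}

Elements in neither A nor B (given U = {1, 2, 4, 5, 6, 8, 9, 11, 13}): {5, 9}


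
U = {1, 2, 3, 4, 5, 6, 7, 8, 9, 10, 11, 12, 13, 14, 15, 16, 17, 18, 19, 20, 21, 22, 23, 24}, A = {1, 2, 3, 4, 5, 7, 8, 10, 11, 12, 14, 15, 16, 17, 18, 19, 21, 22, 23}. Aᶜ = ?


Aᶜ = U \ A = elements in U but not in A
U = {1, 2, 3, 4, 5, 6, 7, 8, 9, 10, 11, 12, 13, 14, 15, 16, 17, 18, 19, 20, 21, 22, 23, 24}
A = {1, 2, 3, 4, 5, 7, 8, 10, 11, 12, 14, 15, 16, 17, 18, 19, 21, 22, 23}
Aᶜ = {6, 9, 13, 20, 24}

Aᶜ = {6, 9, 13, 20, 24}


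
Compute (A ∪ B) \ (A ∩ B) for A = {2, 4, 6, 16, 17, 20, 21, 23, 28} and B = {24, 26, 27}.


A △ B = (A \ B) ∪ (B \ A) = elements in exactly one of A or B
A \ B = {2, 4, 6, 16, 17, 20, 21, 23, 28}
B \ A = {24, 26, 27}
A △ B = {2, 4, 6, 16, 17, 20, 21, 23, 24, 26, 27, 28}

A △ B = {2, 4, 6, 16, 17, 20, 21, 23, 24, 26, 27, 28}


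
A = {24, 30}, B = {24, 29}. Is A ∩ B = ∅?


Disjoint means A ∩ B = ∅.
A ∩ B = {24}
A ∩ B ≠ ∅, so A and B are NOT disjoint.

No, A and B are not disjoint (A ∩ B = {24})


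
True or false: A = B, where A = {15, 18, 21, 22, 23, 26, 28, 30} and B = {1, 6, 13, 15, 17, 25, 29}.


Two sets are equal iff they have exactly the same elements.
A = {15, 18, 21, 22, 23, 26, 28, 30}
B = {1, 6, 13, 15, 17, 25, 29}
Differences: {1, 6, 13, 17, 18, 21, 22, 23, 25, 26, 28, 29, 30}
A ≠ B

No, A ≠ B


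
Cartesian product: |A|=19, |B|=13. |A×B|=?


|A × B| = |A| × |B|
= 19 × 13
= 247

|A × B| = 247


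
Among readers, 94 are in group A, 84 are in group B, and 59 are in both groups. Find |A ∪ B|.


|A ∪ B| = |A| + |B| - |A ∩ B|
= 94 + 84 - 59
= 119

|A ∪ B| = 119


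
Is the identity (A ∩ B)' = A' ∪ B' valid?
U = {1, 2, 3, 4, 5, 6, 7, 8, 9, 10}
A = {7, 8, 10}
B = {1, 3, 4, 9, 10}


LHS: A ∩ B = {10}
(A ∩ B)' = U \ (A ∩ B) = {1, 2, 3, 4, 5, 6, 7, 8, 9}
A' = {1, 2, 3, 4, 5, 6, 9}, B' = {2, 5, 6, 7, 8}
Claimed RHS: A' ∪ B' = {1, 2, 3, 4, 5, 6, 7, 8, 9}
Identity is VALID: LHS = RHS = {1, 2, 3, 4, 5, 6, 7, 8, 9} ✓

Identity is valid. (A ∩ B)' = A' ∪ B' = {1, 2, 3, 4, 5, 6, 7, 8, 9}


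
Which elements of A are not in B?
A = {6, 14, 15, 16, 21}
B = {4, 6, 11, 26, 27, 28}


A \ B = elements in A but not in B
A = {6, 14, 15, 16, 21}
B = {4, 6, 11, 26, 27, 28}
Remove from A any elements in B
A \ B = {14, 15, 16, 21}

A \ B = {14, 15, 16, 21}


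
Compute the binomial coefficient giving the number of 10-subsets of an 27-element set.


C(n,k) = n! / (k!(n-k)!)
C(27,10) = 27! / (10!17!)
= 8436285

C(27,10) = 8436285


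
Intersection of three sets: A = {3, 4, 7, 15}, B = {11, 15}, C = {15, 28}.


A ∩ B = {15}
(A ∩ B) ∩ C = {15}

A ∩ B ∩ C = {15}


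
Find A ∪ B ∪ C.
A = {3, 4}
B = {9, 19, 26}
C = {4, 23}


A ∪ B = {3, 4, 9, 19, 26}
(A ∪ B) ∪ C = {3, 4, 9, 19, 23, 26}

A ∪ B ∪ C = {3, 4, 9, 19, 23, 26}


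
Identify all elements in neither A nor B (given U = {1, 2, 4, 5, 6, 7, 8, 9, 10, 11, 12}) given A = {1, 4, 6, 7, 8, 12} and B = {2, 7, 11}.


A = {1, 4, 6, 7, 8, 12}
B = {2, 7, 11}
Region: in neither A nor B (given U = {1, 2, 4, 5, 6, 7, 8, 9, 10, 11, 12})
Elements: {5, 9, 10}

Elements in neither A nor B (given U = {1, 2, 4, 5, 6, 7, 8, 9, 10, 11, 12}): {5, 9, 10}


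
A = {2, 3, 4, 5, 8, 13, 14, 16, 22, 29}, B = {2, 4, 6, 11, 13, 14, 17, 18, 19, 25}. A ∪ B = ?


A ∪ B = all elements in A or B (or both)
A = {2, 3, 4, 5, 8, 13, 14, 16, 22, 29}
B = {2, 4, 6, 11, 13, 14, 17, 18, 19, 25}
A ∪ B = {2, 3, 4, 5, 6, 8, 11, 13, 14, 16, 17, 18, 19, 22, 25, 29}

A ∪ B = {2, 3, 4, 5, 6, 8, 11, 13, 14, 16, 17, 18, 19, 22, 25, 29}


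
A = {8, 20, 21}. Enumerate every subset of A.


|A| = 3, so |P(A)| = 2^3 = 8
Enumerate subsets by cardinality (0 to 3):
∅, {8}, {20}, {21}, {8, 20}, {8, 21}, {20, 21}, {8, 20, 21}

P(A) has 8 subsets: ∅, {8}, {20}, {21}, {8, 20}, {8, 21}, {20, 21}, {8, 20, 21}


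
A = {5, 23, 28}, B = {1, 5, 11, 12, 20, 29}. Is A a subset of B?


A ⊆ B means every element of A is in B.
Elements in A not in B: {23, 28}
So A ⊄ B.

No, A ⊄ B


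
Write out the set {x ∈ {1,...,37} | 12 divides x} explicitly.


Checking each candidate:
Condition: multiples of 12 in {1,...,37}
Result = {12, 24, 36}

{12, 24, 36}


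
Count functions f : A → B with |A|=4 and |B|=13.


Each of |A| = 4 inputs maps to any of |B| = 13 outputs.
# functions = |B|^|A| = 13^4
= 28561

Number of functions = 28561


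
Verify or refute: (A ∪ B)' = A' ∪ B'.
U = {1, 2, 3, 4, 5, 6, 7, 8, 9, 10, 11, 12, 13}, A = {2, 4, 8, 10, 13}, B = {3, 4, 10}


LHS: A ∪ B = {2, 3, 4, 8, 10, 13}
(A ∪ B)' = U \ (A ∪ B) = {1, 5, 6, 7, 9, 11, 12}
A' = {1, 3, 5, 6, 7, 9, 11, 12}, B' = {1, 2, 5, 6, 7, 8, 9, 11, 12, 13}
Claimed RHS: A' ∪ B' = {1, 2, 3, 5, 6, 7, 8, 9, 11, 12, 13}
Identity is INVALID: LHS = {1, 5, 6, 7, 9, 11, 12} but the RHS claimed here equals {1, 2, 3, 5, 6, 7, 8, 9, 11, 12, 13}. The correct form is (A ∪ B)' = A' ∩ B'.

Identity is invalid: (A ∪ B)' = {1, 5, 6, 7, 9, 11, 12} but A' ∪ B' = {1, 2, 3, 5, 6, 7, 8, 9, 11, 12, 13}. The correct De Morgan law is (A ∪ B)' = A' ∩ B'.


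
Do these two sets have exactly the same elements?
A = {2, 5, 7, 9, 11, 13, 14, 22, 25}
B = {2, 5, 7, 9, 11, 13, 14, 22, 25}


Two sets are equal iff they have exactly the same elements.
A = {2, 5, 7, 9, 11, 13, 14, 22, 25}
B = {2, 5, 7, 9, 11, 13, 14, 22, 25}
Same elements → A = B

Yes, A = B


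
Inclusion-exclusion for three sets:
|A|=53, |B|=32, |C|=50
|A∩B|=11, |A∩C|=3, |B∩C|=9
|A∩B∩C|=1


|A∪B∪C| = |A|+|B|+|C| - |A∩B|-|A∩C|-|B∩C| + |A∩B∩C|
= 53+32+50 - 11-3-9 + 1
= 135 - 23 + 1
= 113

|A ∪ B ∪ C| = 113


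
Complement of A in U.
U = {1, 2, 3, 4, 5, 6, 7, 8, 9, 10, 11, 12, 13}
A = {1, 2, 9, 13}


Aᶜ = U \ A = elements in U but not in A
U = {1, 2, 3, 4, 5, 6, 7, 8, 9, 10, 11, 12, 13}
A = {1, 2, 9, 13}
Aᶜ = {3, 4, 5, 6, 7, 8, 10, 11, 12}

Aᶜ = {3, 4, 5, 6, 7, 8, 10, 11, 12}


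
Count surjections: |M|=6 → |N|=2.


n = |M| = 6, k = |N| = 2. Surjections via inclusion-exclusion:
S(n,k) = Σ(-1)^i × C(k,i) × (k-i)^n, i=0 to k
i=0: (-1)^0×C(2,0)×2^6 = 64
i=1: (-1)^1×C(2,1)×1^6 = -2
i=2: (-1)^2×C(2,2)×0^6 = 0
Total = 62

Number of surjections = 62


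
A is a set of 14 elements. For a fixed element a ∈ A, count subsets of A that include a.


Subsets of A containing a correspond to subsets of A \ {a}, which has 13 elements.
Count = 2^(n-1) = 2^13
= 8192

Number of subsets containing a = 8192


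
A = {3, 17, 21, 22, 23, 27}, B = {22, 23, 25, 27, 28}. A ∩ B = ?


A ∩ B = elements in both A and B
A = {3, 17, 21, 22, 23, 27}
B = {22, 23, 25, 27, 28}
A ∩ B = {22, 23, 27}

A ∩ B = {22, 23, 27}


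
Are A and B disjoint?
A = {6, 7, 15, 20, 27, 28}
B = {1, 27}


Disjoint means A ∩ B = ∅.
A ∩ B = {27}
A ∩ B ≠ ∅, so A and B are NOT disjoint.

No, A and B are not disjoint (A ∩ B = {27})


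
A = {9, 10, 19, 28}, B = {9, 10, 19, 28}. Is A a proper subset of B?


A ⊂ B requires: A ⊆ B AND A ≠ B.
A ⊆ B? Yes
A = B? Yes
A = B, so A is not a PROPER subset.

No, A is not a proper subset of B


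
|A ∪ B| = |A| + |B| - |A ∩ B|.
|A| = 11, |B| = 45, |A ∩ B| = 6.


|A ∪ B| = |A| + |B| - |A ∩ B|
= 11 + 45 - 6
= 50

|A ∪ B| = 50


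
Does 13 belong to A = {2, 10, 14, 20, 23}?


A = {2, 10, 14, 20, 23}
Checking if 13 is in A
13 is not in A → False

13 ∉ A


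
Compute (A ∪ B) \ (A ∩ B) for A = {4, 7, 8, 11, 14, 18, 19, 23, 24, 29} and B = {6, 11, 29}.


A △ B = (A \ B) ∪ (B \ A) = elements in exactly one of A or B
A \ B = {4, 7, 8, 14, 18, 19, 23, 24}
B \ A = {6}
A △ B = {4, 6, 7, 8, 14, 18, 19, 23, 24}

A △ B = {4, 6, 7, 8, 14, 18, 19, 23, 24}


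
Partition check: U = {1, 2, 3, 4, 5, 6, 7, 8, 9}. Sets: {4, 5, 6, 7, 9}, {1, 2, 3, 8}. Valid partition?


A partition requires: (1) non-empty parts, (2) pairwise disjoint, (3) union = U
Parts: {4, 5, 6, 7, 9}, {1, 2, 3, 8}
Union of parts: {1, 2, 3, 4, 5, 6, 7, 8, 9}
U = {1, 2, 3, 4, 5, 6, 7, 8, 9}
All non-empty? True
Pairwise disjoint? True
Covers U? True

Yes, valid partition


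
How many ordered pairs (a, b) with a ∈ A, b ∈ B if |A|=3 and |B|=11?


|A × B| = |A| × |B|
= 3 × 11
= 33

|A × B| = 33


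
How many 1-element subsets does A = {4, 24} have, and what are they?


|A| = 2, so A has C(2,1) = 2 subsets of size 1.
Enumerate by choosing 1 elements from A at a time:
{4}, {24}

1-element subsets (2 total): {4}, {24}


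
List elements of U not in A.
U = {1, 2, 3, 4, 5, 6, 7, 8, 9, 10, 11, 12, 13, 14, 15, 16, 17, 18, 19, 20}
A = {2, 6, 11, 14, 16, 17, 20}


Aᶜ = U \ A = elements in U but not in A
U = {1, 2, 3, 4, 5, 6, 7, 8, 9, 10, 11, 12, 13, 14, 15, 16, 17, 18, 19, 20}
A = {2, 6, 11, 14, 16, 17, 20}
Aᶜ = {1, 3, 4, 5, 7, 8, 9, 10, 12, 13, 15, 18, 19}

Aᶜ = {1, 3, 4, 5, 7, 8, 9, 10, 12, 13, 15, 18, 19}


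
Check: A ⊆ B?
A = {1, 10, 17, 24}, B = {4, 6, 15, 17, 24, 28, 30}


A ⊆ B means every element of A is in B.
Elements in A not in B: {1, 10}
So A ⊄ B.

No, A ⊄ B


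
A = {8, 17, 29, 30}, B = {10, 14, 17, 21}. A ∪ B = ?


A ∪ B = all elements in A or B (or both)
A = {8, 17, 29, 30}
B = {10, 14, 17, 21}
A ∪ B = {8, 10, 14, 17, 21, 29, 30}

A ∪ B = {8, 10, 14, 17, 21, 29, 30}


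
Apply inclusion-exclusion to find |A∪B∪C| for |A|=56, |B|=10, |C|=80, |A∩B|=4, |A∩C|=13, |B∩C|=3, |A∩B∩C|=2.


|A∪B∪C| = |A|+|B|+|C| - |A∩B|-|A∩C|-|B∩C| + |A∩B∩C|
= 56+10+80 - 4-13-3 + 2
= 146 - 20 + 2
= 128

|A ∪ B ∪ C| = 128


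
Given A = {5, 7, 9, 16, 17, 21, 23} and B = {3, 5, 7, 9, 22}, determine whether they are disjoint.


Disjoint means A ∩ B = ∅.
A ∩ B = {5, 7, 9}
A ∩ B ≠ ∅, so A and B are NOT disjoint.

No, A and B are not disjoint (A ∩ B = {5, 7, 9})


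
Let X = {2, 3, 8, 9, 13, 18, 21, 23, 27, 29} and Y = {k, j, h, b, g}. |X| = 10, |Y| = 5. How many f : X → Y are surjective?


n = |X| = 10, k = |Y| = 5. Surjections via inclusion-exclusion:
S(n,k) = Σ(-1)^i × C(k,i) × (k-i)^n, i=0 to k
i=0: (-1)^0×C(5,0)×5^10 = 9765625
i=1: (-1)^1×C(5,1)×4^10 = -5242880
i=2: (-1)^2×C(5,2)×3^10 = 590490
i=3: (-1)^3×C(5,3)×2^10 = -10240
i=4: (-1)^4×C(5,4)×1^10 = 5
i=5: (-1)^5×C(5,5)×0^10 = 0
Total = 5103000

Number of surjections = 5103000


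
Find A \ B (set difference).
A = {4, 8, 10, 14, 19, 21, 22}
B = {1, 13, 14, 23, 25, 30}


A \ B = elements in A but not in B
A = {4, 8, 10, 14, 19, 21, 22}
B = {1, 13, 14, 23, 25, 30}
Remove from A any elements in B
A \ B = {4, 8, 10, 19, 21, 22}

A \ B = {4, 8, 10, 19, 21, 22}


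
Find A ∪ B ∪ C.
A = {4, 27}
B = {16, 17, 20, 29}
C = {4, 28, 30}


A ∪ B = {4, 16, 17, 20, 27, 29}
(A ∪ B) ∪ C = {4, 16, 17, 20, 27, 28, 29, 30}

A ∪ B ∪ C = {4, 16, 17, 20, 27, 28, 29, 30}


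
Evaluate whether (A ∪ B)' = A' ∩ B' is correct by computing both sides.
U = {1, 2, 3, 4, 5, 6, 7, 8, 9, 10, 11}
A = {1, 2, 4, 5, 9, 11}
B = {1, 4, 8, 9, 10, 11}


LHS: A ∪ B = {1, 2, 4, 5, 8, 9, 10, 11}
(A ∪ B)' = U \ (A ∪ B) = {3, 6, 7}
A' = {3, 6, 7, 8, 10}, B' = {2, 3, 5, 6, 7}
Claimed RHS: A' ∩ B' = {3, 6, 7}
Identity is VALID: LHS = RHS = {3, 6, 7} ✓

Identity is valid. (A ∪ B)' = A' ∩ B' = {3, 6, 7}


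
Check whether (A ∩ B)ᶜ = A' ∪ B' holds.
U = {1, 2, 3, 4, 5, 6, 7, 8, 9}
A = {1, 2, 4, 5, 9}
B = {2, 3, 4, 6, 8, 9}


LHS: A ∩ B = {2, 4, 9}
(A ∩ B)' = U \ (A ∩ B) = {1, 3, 5, 6, 7, 8}
A' = {3, 6, 7, 8}, B' = {1, 5, 7}
Claimed RHS: A' ∪ B' = {1, 3, 5, 6, 7, 8}
Identity is VALID: LHS = RHS = {1, 3, 5, 6, 7, 8} ✓

Identity is valid. (A ∩ B)' = A' ∪ B' = {1, 3, 5, 6, 7, 8}


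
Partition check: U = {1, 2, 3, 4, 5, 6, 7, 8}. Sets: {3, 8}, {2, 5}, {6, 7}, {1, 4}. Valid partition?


A partition requires: (1) non-empty parts, (2) pairwise disjoint, (3) union = U
Parts: {3, 8}, {2, 5}, {6, 7}, {1, 4}
Union of parts: {1, 2, 3, 4, 5, 6, 7, 8}
U = {1, 2, 3, 4, 5, 6, 7, 8}
All non-empty? True
Pairwise disjoint? True
Covers U? True

Yes, valid partition


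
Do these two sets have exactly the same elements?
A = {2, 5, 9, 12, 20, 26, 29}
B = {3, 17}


Two sets are equal iff they have exactly the same elements.
A = {2, 5, 9, 12, 20, 26, 29}
B = {3, 17}
Differences: {2, 3, 5, 9, 12, 17, 20, 26, 29}
A ≠ B

No, A ≠ B


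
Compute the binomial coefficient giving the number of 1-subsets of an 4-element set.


C(n,k) = n! / (k!(n-k)!)
C(4,1) = 4! / (1!3!)
= 4

C(4,1) = 4


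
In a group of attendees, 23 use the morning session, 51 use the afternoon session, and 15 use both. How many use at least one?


|A ∪ B| = |A| + |B| - |A ∩ B|
= 23 + 51 - 15
= 59

|A ∪ B| = 59


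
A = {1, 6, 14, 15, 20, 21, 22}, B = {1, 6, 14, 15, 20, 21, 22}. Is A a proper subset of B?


A ⊂ B requires: A ⊆ B AND A ≠ B.
A ⊆ B? Yes
A = B? Yes
A = B, so A is not a PROPER subset.

No, A is not a proper subset of B


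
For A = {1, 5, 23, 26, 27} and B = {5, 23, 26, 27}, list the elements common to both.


A ∩ B = elements in both A and B
A = {1, 5, 23, 26, 27}
B = {5, 23, 26, 27}
A ∩ B = {5, 23, 26, 27}

A ∩ B = {5, 23, 26, 27}


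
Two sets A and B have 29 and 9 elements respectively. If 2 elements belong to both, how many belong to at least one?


|A ∪ B| = |A| + |B| - |A ∩ B|
= 29 + 9 - 2
= 36

|A ∪ B| = 36


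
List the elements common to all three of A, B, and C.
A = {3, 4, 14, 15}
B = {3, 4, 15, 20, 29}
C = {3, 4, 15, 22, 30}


A ∩ B = {3, 4, 15}
(A ∩ B) ∩ C = {3, 4, 15}

A ∩ B ∩ C = {3, 4, 15}


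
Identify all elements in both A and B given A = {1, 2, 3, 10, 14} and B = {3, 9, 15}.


A = {1, 2, 3, 10, 14}
B = {3, 9, 15}
Region: in both A and B
Elements: {3}

Elements in both A and B: {3}


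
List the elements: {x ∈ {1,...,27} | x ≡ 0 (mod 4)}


Checking each candidate:
Condition: x in {1,...,27} with x ≡ 0 (mod 4)
Result = {4, 8, 12, 16, 20, 24}

{4, 8, 12, 16, 20, 24}


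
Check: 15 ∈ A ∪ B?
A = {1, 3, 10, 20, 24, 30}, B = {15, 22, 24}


A = {1, 3, 10, 20, 24, 30}, B = {15, 22, 24}
A ∪ B = all elements in A or B
A ∪ B = {1, 3, 10, 15, 20, 22, 24, 30}
Checking if 15 ∈ A ∪ B
15 is in A ∪ B → True

15 ∈ A ∪ B


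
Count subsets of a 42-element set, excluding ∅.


Total subsets = 2^n = 2^42 = 4398046511104
Non-empty subsets exclude the empty set: 2^n - 1
= 4398046511104 - 1
= 4398046511103

Number of non-empty subsets = 4398046511103


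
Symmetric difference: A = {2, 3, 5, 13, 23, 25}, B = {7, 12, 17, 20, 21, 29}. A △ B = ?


A △ B = (A \ B) ∪ (B \ A) = elements in exactly one of A or B
A \ B = {2, 3, 5, 13, 23, 25}
B \ A = {7, 12, 17, 20, 21, 29}
A △ B = {2, 3, 5, 7, 12, 13, 17, 20, 21, 23, 25, 29}

A △ B = {2, 3, 5, 7, 12, 13, 17, 20, 21, 23, 25, 29}


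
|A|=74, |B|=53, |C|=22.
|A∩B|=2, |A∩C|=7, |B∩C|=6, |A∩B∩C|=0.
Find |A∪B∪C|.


|A∪B∪C| = |A|+|B|+|C| - |A∩B|-|A∩C|-|B∩C| + |A∩B∩C|
= 74+53+22 - 2-7-6 + 0
= 149 - 15 + 0
= 134

|A ∪ B ∪ C| = 134


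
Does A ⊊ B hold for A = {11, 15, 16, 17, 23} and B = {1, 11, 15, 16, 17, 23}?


A ⊂ B requires: A ⊆ B AND A ≠ B.
A ⊆ B? Yes
A = B? No
A ⊂ B: Yes (A is a proper subset of B)

Yes, A ⊂ B


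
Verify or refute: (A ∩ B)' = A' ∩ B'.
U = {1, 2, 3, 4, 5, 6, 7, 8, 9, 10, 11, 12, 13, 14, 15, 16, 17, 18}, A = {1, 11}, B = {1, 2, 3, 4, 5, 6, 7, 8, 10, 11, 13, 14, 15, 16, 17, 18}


LHS: A ∩ B = {1, 11}
(A ∩ B)' = U \ (A ∩ B) = {2, 3, 4, 5, 6, 7, 8, 9, 10, 12, 13, 14, 15, 16, 17, 18}
A' = {2, 3, 4, 5, 6, 7, 8, 9, 10, 12, 13, 14, 15, 16, 17, 18}, B' = {9, 12}
Claimed RHS: A' ∩ B' = {9, 12}
Identity is INVALID: LHS = {2, 3, 4, 5, 6, 7, 8, 9, 10, 12, 13, 14, 15, 16, 17, 18} but the RHS claimed here equals {9, 12}. The correct form is (A ∩ B)' = A' ∪ B'.

Identity is invalid: (A ∩ B)' = {2, 3, 4, 5, 6, 7, 8, 9, 10, 12, 13, 14, 15, 16, 17, 18} but A' ∩ B' = {9, 12}. The correct De Morgan law is (A ∩ B)' = A' ∪ B'.


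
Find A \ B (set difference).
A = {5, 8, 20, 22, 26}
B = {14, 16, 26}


A \ B = elements in A but not in B
A = {5, 8, 20, 22, 26}
B = {14, 16, 26}
Remove from A any elements in B
A \ B = {5, 8, 20, 22}

A \ B = {5, 8, 20, 22}


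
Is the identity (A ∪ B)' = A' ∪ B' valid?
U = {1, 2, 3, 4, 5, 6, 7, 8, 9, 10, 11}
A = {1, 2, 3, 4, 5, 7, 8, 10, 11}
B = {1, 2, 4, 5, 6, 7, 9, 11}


LHS: A ∪ B = {1, 2, 3, 4, 5, 6, 7, 8, 9, 10, 11}
(A ∪ B)' = U \ (A ∪ B) = ∅
A' = {6, 9}, B' = {3, 8, 10}
Claimed RHS: A' ∪ B' = {3, 6, 8, 9, 10}
Identity is INVALID: LHS = ∅ but the RHS claimed here equals {3, 6, 8, 9, 10}. The correct form is (A ∪ B)' = A' ∩ B'.

Identity is invalid: (A ∪ B)' = ∅ but A' ∪ B' = {3, 6, 8, 9, 10}. The correct De Morgan law is (A ∪ B)' = A' ∩ B'.


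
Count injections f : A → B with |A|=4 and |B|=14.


An injection sends each of |A| = 4 inputs to a distinct output in B.
# injections = |B|·(|B|-1)·…·(|B|-|A|+1) = 14! / (14 - 4)!
= 14 × 13 × 12 × 11
= 24024

Number of injections = 24024


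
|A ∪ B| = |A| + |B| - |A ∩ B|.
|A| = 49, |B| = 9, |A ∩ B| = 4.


|A ∪ B| = |A| + |B| - |A ∩ B|
= 49 + 9 - 4
= 54

|A ∪ B| = 54


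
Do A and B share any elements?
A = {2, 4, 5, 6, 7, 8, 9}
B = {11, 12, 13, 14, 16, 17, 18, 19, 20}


Disjoint means A ∩ B = ∅.
A ∩ B = ∅
A ∩ B = ∅, so A and B are disjoint.

No — A and B share no elements (A ∩ B = ∅), so they are disjoint


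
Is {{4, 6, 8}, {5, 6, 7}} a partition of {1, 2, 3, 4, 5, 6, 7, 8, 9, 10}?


A partition requires: (1) non-empty parts, (2) pairwise disjoint, (3) union = U
Parts: {4, 6, 8}, {5, 6, 7}
Union of parts: {4, 5, 6, 7, 8}
U = {1, 2, 3, 4, 5, 6, 7, 8, 9, 10}
All non-empty? True
Pairwise disjoint? False
Covers U? False

No, not a valid partition


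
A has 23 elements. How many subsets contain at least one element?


Total subsets = 2^n = 2^23 = 8388608
Non-empty subsets exclude the empty set: 2^n - 1
= 8388608 - 1
= 8388607

Number of non-empty subsets = 8388607


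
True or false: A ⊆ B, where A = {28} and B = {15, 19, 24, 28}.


A ⊆ B means every element of A is in B.
All elements of A are in B.
So A ⊆ B.

Yes, A ⊆ B


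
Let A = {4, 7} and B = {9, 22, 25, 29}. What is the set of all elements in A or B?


A ∪ B = all elements in A or B (or both)
A = {4, 7}
B = {9, 22, 25, 29}
A ∪ B = {4, 7, 9, 22, 25, 29}

A ∪ B = {4, 7, 9, 22, 25, 29}


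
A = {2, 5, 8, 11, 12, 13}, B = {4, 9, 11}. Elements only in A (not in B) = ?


A = {2, 5, 8, 11, 12, 13}
B = {4, 9, 11}
Region: only in A (not in B)
Elements: {2, 5, 8, 12, 13}

Elements only in A (not in B): {2, 5, 8, 12, 13}


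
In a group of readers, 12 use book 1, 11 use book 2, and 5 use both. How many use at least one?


|A ∪ B| = |A| + |B| - |A ∩ B|
= 12 + 11 - 5
= 18

|A ∪ B| = 18


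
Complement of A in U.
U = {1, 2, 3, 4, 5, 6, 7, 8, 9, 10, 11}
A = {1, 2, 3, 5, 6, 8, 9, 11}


Aᶜ = U \ A = elements in U but not in A
U = {1, 2, 3, 4, 5, 6, 7, 8, 9, 10, 11}
A = {1, 2, 3, 5, 6, 8, 9, 11}
Aᶜ = {4, 7, 10}

Aᶜ = {4, 7, 10}


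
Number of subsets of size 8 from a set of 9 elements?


C(n,k) = n! / (k!(n-k)!)
C(9,8) = 9! / (8!1!)
= 9

C(9,8) = 9


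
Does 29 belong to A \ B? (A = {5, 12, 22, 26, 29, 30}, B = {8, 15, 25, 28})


A = {5, 12, 22, 26, 29, 30}, B = {8, 15, 25, 28}
A \ B = elements in A but not in B
A \ B = {5, 12, 22, 26, 29, 30}
Checking if 29 ∈ A \ B
29 is in A \ B → True

29 ∈ A \ B


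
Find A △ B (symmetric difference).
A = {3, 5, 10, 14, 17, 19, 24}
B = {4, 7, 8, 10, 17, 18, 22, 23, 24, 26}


A △ B = (A \ B) ∪ (B \ A) = elements in exactly one of A or B
A \ B = {3, 5, 14, 19}
B \ A = {4, 7, 8, 18, 22, 23, 26}
A △ B = {3, 4, 5, 7, 8, 14, 18, 19, 22, 23, 26}

A △ B = {3, 4, 5, 7, 8, 14, 18, 19, 22, 23, 26}


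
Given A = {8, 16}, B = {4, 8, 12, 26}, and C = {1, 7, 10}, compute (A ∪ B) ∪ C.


A ∪ B = {4, 8, 12, 16, 26}
(A ∪ B) ∪ C = {1, 4, 7, 8, 10, 12, 16, 26}

A ∪ B ∪ C = {1, 4, 7, 8, 10, 12, 16, 26}


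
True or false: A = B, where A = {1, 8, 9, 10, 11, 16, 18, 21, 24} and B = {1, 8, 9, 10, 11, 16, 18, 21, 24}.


Two sets are equal iff they have exactly the same elements.
A = {1, 8, 9, 10, 11, 16, 18, 21, 24}
B = {1, 8, 9, 10, 11, 16, 18, 21, 24}
Same elements → A = B

Yes, A = B


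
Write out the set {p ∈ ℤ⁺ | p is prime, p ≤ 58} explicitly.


Checking each candidate:
Condition: primes ≤ 58
Result = {2, 3, 5, 7, 11, 13, 17, 19, 23, 29, 31, 37, 41, 43, 47, 53}

{2, 3, 5, 7, 11, 13, 17, 19, 23, 29, 31, 37, 41, 43, 47, 53}


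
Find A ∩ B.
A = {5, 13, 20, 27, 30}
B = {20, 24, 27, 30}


A ∩ B = elements in both A and B
A = {5, 13, 20, 27, 30}
B = {20, 24, 27, 30}
A ∩ B = {20, 27, 30}

A ∩ B = {20, 27, 30}


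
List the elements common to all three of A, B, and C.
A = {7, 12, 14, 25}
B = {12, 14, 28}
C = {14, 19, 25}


A ∩ B = {12, 14}
(A ∩ B) ∩ C = {14}

A ∩ B ∩ C = {14}


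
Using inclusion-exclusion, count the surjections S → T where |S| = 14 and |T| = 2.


n = |S| = 14, k = |T| = 2. Surjections via inclusion-exclusion:
S(n,k) = Σ(-1)^i × C(k,i) × (k-i)^n, i=0 to k
i=0: (-1)^0×C(2,0)×2^14 = 16384
i=1: (-1)^1×C(2,1)×1^14 = -2
i=2: (-1)^2×C(2,2)×0^14 = 0
Total = 16382

Number of surjections = 16382


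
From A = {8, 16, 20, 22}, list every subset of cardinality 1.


|A| = 4, so A has C(4,1) = 4 subsets of size 1.
Enumerate by choosing 1 elements from A at a time:
{8}, {16}, {20}, {22}

1-element subsets (4 total): {8}, {16}, {20}, {22}


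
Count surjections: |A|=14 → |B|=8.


n = |A| = 14, k = |B| = 8. Surjections via inclusion-exclusion:
S(n,k) = Σ(-1)^i × C(k,i) × (k-i)^n, i=0 to k
i=0: (-1)^0×C(8,0)×8^14 = 4398046511104
i=1: (-1)^1×C(8,1)×7^14 = -5425784582792
i=2: (-1)^2×C(8,2)×6^14 = 2194196594688
i=3: (-1)^3×C(8,3)×5^14 = -341796875000
i=4: (-1)^4×C(8,4)×4^14 = 18790481920
i=5: (-1)^5×C(8,5)×3^14 = -267846264
i=6: (-1)^6×C(8,6)×2^14 = 458752
i=7: (-1)^7×C(8,7)×1^14 = -8
i=8: (-1)^8×C(8,8)×0^14 = 0
Total = 843184742400

Number of surjections = 843184742400


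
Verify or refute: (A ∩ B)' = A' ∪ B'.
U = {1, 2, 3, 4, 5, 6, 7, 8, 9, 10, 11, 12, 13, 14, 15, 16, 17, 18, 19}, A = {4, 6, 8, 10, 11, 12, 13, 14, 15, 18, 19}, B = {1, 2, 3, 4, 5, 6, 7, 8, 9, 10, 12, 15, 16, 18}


LHS: A ∩ B = {4, 6, 8, 10, 12, 15, 18}
(A ∩ B)' = U \ (A ∩ B) = {1, 2, 3, 5, 7, 9, 11, 13, 14, 16, 17, 19}
A' = {1, 2, 3, 5, 7, 9, 16, 17}, B' = {11, 13, 14, 17, 19}
Claimed RHS: A' ∪ B' = {1, 2, 3, 5, 7, 9, 11, 13, 14, 16, 17, 19}
Identity is VALID: LHS = RHS = {1, 2, 3, 5, 7, 9, 11, 13, 14, 16, 17, 19} ✓

Identity is valid. (A ∩ B)' = A' ∪ B' = {1, 2, 3, 5, 7, 9, 11, 13, 14, 16, 17, 19}


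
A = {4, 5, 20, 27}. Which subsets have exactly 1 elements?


|A| = 4, so A has C(4,1) = 4 subsets of size 1.
Enumerate by choosing 1 elements from A at a time:
{4}, {5}, {20}, {27}

1-element subsets (4 total): {4}, {5}, {20}, {27}


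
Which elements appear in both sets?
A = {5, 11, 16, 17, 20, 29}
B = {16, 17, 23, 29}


A ∩ B = elements in both A and B
A = {5, 11, 16, 17, 20, 29}
B = {16, 17, 23, 29}
A ∩ B = {16, 17, 29}

A ∩ B = {16, 17, 29}


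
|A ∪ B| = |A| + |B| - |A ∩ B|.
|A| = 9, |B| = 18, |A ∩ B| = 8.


|A ∪ B| = |A| + |B| - |A ∩ B|
= 9 + 18 - 8
= 19

|A ∪ B| = 19


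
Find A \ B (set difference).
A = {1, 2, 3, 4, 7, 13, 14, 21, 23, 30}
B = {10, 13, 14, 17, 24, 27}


A \ B = elements in A but not in B
A = {1, 2, 3, 4, 7, 13, 14, 21, 23, 30}
B = {10, 13, 14, 17, 24, 27}
Remove from A any elements in B
A \ B = {1, 2, 3, 4, 7, 21, 23, 30}

A \ B = {1, 2, 3, 4, 7, 21, 23, 30}


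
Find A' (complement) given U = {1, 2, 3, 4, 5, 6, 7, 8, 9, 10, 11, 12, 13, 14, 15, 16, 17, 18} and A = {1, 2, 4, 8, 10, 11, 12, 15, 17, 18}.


Aᶜ = U \ A = elements in U but not in A
U = {1, 2, 3, 4, 5, 6, 7, 8, 9, 10, 11, 12, 13, 14, 15, 16, 17, 18}
A = {1, 2, 4, 8, 10, 11, 12, 15, 17, 18}
Aᶜ = {3, 5, 6, 7, 9, 13, 14, 16}

Aᶜ = {3, 5, 6, 7, 9, 13, 14, 16}


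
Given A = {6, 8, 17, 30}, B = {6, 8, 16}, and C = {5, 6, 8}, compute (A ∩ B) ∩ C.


A ∩ B = {6, 8}
(A ∩ B) ∩ C = {6, 8}

A ∩ B ∩ C = {6, 8}


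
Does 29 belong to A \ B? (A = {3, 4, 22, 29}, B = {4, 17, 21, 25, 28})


A = {3, 4, 22, 29}, B = {4, 17, 21, 25, 28}
A \ B = elements in A but not in B
A \ B = {3, 22, 29}
Checking if 29 ∈ A \ B
29 is in A \ B → True

29 ∈ A \ B


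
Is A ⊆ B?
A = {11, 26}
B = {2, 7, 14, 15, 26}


A ⊆ B means every element of A is in B.
Elements in A not in B: {11}
So A ⊄ B.

No, A ⊄ B


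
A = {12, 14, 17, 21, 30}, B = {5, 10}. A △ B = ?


A △ B = (A \ B) ∪ (B \ A) = elements in exactly one of A or B
A \ B = {12, 14, 17, 21, 30}
B \ A = {5, 10}
A △ B = {5, 10, 12, 14, 17, 21, 30}

A △ B = {5, 10, 12, 14, 17, 21, 30}


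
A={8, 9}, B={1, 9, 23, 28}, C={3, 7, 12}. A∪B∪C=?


A ∪ B = {1, 8, 9, 23, 28}
(A ∪ B) ∪ C = {1, 3, 7, 8, 9, 12, 23, 28}

A ∪ B ∪ C = {1, 3, 7, 8, 9, 12, 23, 28}
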